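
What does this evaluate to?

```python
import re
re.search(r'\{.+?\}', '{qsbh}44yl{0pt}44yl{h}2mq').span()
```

Lazy quantifiers expand one character at a time until the remainder of the pattern can match.
Unlike `match`, `search` isn't anchored — it looks for the pattern anywhere in the string.
The match spans [0:6] → '{qsbh}'.

(0, 6)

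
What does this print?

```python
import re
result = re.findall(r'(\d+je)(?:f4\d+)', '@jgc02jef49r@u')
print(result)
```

['02je']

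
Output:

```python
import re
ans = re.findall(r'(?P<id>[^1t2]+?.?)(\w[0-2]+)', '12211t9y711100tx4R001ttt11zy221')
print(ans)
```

The pattern matches one or more of any character except [1t2] (lazy), then optionally any character (captured as 'id'); then a word character, then one or more of a character in [0-2] (captured).
Lazy quantifiers expand one character at a time until the remainder of the pattern can match.
Matches: at [6:14] match '9y711100', groups = ('9y', '711100'); at [15:21] match 'x4R001', groups = ('x4', 'R001'); at [26:31] match 'zy221', groups = ('zy', '221').
Multiple groups make `findall` return tuples — one 2-tuple for each match.

[('9y', '711100'), ('x4', 'R001'), ('zy', '221')]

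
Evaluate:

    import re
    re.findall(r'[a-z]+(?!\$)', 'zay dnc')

Because the assertion is negative and zero-width, positions next to the forbidden text are skipped.
Since nothing is captured, `findall` lists the 2 matched substrings directly.

['zay', 'dnc']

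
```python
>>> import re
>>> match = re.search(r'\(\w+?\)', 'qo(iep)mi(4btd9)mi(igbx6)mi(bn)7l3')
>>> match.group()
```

`re.search` tries every starting position until one works.
The match spans [2:7] → '(iep)'.

'(iep)'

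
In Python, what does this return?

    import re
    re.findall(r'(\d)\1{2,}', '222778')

`\1` is not a pattern — it's the concrete string captured by group 1, re-applied verbatim.
Matches: at [0:3] match '222', group 1 = '2'.
One capturing group, so `findall` returns just the captured substring from the one match — 1 in all.

['2']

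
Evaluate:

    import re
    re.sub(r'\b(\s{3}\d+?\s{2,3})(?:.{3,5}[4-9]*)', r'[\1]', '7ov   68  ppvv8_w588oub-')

This matches a word boundary (`\b`, zero-width); then exactly 3 of whitespace, then one or more of a digit (lazy), then 2 to 3 of whitespace (captured); then 3 to 5 of any character, then zero or more of a character in [4-9] (non-capturing group).
Matches: at [3:15] → '   68  ppvv8'.
The replacement refers to a captured group, so each match is rewritten using its own captured text.

'7ov[   68  ]_w588oub-'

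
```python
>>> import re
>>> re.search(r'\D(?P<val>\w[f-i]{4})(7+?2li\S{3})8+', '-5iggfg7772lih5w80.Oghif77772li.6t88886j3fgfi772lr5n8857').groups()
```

('Oghif', '77772li.6t')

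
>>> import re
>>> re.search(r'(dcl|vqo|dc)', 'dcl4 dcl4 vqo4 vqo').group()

'dcl'

`|` is ordered: at each position the engine commits to the first alternative that works.
The match spans [0:3] → 'dcl'.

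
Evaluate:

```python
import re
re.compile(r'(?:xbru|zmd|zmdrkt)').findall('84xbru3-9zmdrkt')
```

['xbru', 'zmd']

`|` is ordered: at each position the engine commits to the first alternative that works.
`findall` yields the raw match text (2 of them) because the pattern has no groups.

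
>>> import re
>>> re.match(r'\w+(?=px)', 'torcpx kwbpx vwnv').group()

'torc'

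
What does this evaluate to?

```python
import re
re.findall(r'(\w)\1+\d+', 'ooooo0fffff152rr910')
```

After group 1 captures some text, `\1` only succeeds where that same text appears again.
Matches: at [0:6] match 'ooooo0', group 1 = 'o'; at [6:14] match 'fffff152', group 1 = 'f'; at [14:19] match 'rr910', group 1 = 'r'.
With a single group, `findall` returns only what that group captured — 3 items.

['o', 'f', 'r']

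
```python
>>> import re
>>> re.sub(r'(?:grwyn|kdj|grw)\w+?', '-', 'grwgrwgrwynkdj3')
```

'-rw-dj3'

Branches in `(...|...)` are attempted left-to-right; the first branch that allows the whole pattern to succeed is taken.
`sub` substitutes '-' at each match site.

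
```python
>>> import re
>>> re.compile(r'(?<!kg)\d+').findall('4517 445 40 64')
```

['4517', '445', '40', '64']

A negative assertion filters positions out without eating any characters.
Walking the string: at [0:4] → '4517'; at [5:8] → '445'; at [9:11] → '40'; at [12:14] → '64'.
`findall` yields the raw match text (4 of them) because the pattern has no groups.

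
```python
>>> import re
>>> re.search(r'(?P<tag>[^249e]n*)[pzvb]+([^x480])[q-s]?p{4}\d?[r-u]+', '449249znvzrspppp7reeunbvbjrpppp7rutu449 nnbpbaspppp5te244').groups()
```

('zn', 'r')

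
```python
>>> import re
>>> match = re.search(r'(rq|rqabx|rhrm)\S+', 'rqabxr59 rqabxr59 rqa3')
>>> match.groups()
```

Alternation tries branches left to right and keeps the first one that lets the overall match succeed at that position.
`re.search` tries every starting position until one works.
The match spans [0:8] → 'rqabxr59'.
Captured: group 1 = 'rq'.

('rq',)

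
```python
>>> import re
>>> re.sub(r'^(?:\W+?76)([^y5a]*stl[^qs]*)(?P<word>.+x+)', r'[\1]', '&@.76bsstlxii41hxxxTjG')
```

Pattern: anchored at the start of the string; then one or more of a non-word character (lazy), then the literal '76' (non-capturing group); then zero or more of any character except [y5a], then the literal 'stl', then zero or more of any character except [qs] (captured); then one or more of any character, then one or more of a literal 'x' (captured as 'word').
Matches: at [0:19] → '&@.76bsstlxii41hxxx'.
`\1` in the replacement pulls in group 1's text for each match.

'[bsstlxii41hx]TjG'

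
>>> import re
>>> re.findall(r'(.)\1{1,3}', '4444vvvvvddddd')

After group 1 captures some text, `\1` only succeeds where that same text appears again.
Matches: at [0:4] match '4444', group 1 = '4'; at [4:8] match 'vvvv', group 1 = 'v'; at [9:13] match 'dddd', group 1 = 'd'.
Because there's exactly one group, `findall` drops the full match and keeps group 1 from each hit.

['4', 'v', 'd']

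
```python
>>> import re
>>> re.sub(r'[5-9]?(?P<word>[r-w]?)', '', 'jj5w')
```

The pattern matches optionally a character in [5-9]; then optionally a character in [r-w] (captured as 'word').
Matches: at [0:0] → ''; at [1:1] → ''; at [2:4] → '5w'; at [4:4] → ''.
Every occurrence is swapped for ''.

'jj'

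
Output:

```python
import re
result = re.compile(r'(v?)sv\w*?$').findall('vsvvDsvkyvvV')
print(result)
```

With a single group, `findall` returns only what that group captured — 1 item.

['v']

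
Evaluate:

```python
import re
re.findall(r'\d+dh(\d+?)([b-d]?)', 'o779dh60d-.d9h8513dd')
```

The `?` after the quantifier makes it lazy — it takes as little as possible before letting the rest of the pattern try.
With 2 capturing groups, `findall` returns a 2-tuple per match.

[('6', '')]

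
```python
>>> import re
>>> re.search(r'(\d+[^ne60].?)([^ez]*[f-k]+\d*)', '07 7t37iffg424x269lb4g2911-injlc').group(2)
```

't37iffg424x269lb4g2911-inj'

The pattern matches one or more of a digit, then any character except [ne60], then optionally any character (captured); then zero or more of any character except [ez], then one or more of a character in [f-k], then zero or more of a digit (captured).
`re.search` tries every starting position until one works.
The match spans [0:30] → '07 7t37iffg424x269lb4g2911-inj'.
Captured: group 1 = '07 7', group 2 = 't37iffg424x269lb4g2911-inj'.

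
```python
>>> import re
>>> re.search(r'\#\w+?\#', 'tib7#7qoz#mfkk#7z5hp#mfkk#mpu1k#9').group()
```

`re.search` tries every starting position until one works.
The match spans [4:10] → '#7qoz#'.

'#7qoz#'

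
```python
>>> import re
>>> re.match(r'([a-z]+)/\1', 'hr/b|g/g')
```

`re.match` won't scan ahead — the pattern has to work from the very first character.
Here position 0 doesn't satisfy it, so the call returns None.

None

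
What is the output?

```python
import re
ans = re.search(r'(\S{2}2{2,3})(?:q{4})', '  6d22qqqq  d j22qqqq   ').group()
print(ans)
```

6d22qqqq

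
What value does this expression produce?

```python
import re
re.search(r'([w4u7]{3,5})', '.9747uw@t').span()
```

(2, 7)

The pattern matches 3 to 5 of one of [w4u7] (captured).
Unlike `match`, `search` isn't anchored — it looks for the pattern anywhere in the string.
The match spans [2:7] → '747uw'.
Captured: group 1 = '747uw'.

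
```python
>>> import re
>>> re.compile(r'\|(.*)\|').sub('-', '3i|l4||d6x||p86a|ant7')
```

Matches: at [2:17] → '|l4||d6x||p86a|'.
`sub` substitutes '-' at each match site.

'3i-ant7'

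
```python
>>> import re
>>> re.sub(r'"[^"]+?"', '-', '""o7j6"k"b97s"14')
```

'"-k-14'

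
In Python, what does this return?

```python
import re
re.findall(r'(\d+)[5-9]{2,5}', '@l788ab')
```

The pattern matches one or more of a digit (captured); then 2 to 5 of a character in [5-9].
Walking the string: at [2:5] match '788', group 1 = '7'.
One capturing group, so `findall` returns just the captured substring from the one match — 1 in all.

['7']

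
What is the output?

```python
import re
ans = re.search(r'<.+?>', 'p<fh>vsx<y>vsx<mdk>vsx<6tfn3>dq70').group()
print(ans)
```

Lazy quantifiers expand one character at a time until the remainder of the pattern can match.
`re.search` tries every starting position until one works.
The match spans [1:5] → '<fh>'.

<fh>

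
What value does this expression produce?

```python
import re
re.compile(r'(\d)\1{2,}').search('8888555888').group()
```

'8888'

A backreference is literal: `\1` must see the identical characters the first group matched.
The match spans [0:4] → '8888'.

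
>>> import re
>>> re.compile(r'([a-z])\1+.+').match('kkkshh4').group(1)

A backreference is literal: `\1` must see the identical characters the first group matched.
`re.match` won't scan ahead — the pattern has to work from the very first character.
The match spans [0:7] → 'kkkshh4'.
Captured: group 1 = 'k'.

'k'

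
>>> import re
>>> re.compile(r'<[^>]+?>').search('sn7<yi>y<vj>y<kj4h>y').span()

The match spans [3:7] → '<yi>'.

(3, 7)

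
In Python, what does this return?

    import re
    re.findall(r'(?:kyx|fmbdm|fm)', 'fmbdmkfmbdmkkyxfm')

['fmbdm', 'fmbdm', 'kyx', 'fm']

Alternation isn't longest-match — the leftmost alternative that fits at this position is chosen.
No capturing groups, so `findall` returns the 4 full match strings.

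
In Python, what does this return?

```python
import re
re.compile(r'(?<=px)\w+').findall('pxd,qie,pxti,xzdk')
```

['d', 'ti']

Because the assertion is zero-width, the text it checks is not consumed and won't appear in the result.
No capturing groups, so `findall` returns the 2 full match strings.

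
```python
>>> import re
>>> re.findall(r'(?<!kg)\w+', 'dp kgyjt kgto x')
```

['dp', 'kgyjt', 'kgto', 'x']

`(?!…)`/`(?<!…)` only lets a position through if the neighbouring text does NOT match; no characters are consumed.
Matches: at [0:2] → 'dp'; at [3:8] → 'kgyjt'; at [9:13] → 'kgto'; at [14:15] → 'x'.
With no groups in the pattern, `findall` gives back each whole match — 4 here.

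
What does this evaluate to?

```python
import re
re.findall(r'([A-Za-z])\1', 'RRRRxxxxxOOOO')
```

['R', 'R', 'x', 'x', 'O', 'O']

`\1` is not a pattern — it's the concrete string captured by group 1, re-applied verbatim.
Scanning left to right: at [0:2] match 'RR', group 1 = 'R'; at [2:4] match 'RR', group 1 = 'R'; at [4:6] match 'xx', group 1 = 'x'; at [6:8] match 'xx', group 1 = 'x'; at [9:11] match 'OO', group 1 = 'O'; ….
One capturing group, so `findall` returns just the captured substring from each match — 6 in all.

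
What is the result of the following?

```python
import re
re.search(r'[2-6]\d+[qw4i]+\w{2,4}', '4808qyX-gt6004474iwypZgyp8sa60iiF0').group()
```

'4808qyX'

This matches a character in [2-6], then one or more of a digit; then one or more of one of [qw4i], then 2 to 4 of a word character.
`re.search` scans for the first position where the pattern succeeds.
The match spans [0:7] → '4808qyX'.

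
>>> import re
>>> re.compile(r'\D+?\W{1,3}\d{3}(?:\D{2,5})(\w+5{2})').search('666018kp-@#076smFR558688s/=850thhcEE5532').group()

'kp-@#076smFR55'

Pattern: one or more of a non-digit (lazy), then 1 to 3 of a non-word character, then exactly 3 of a digit; then 2 to 5 of a non-digit (non-capturing group); then one or more of a word character, then exactly 2 of the literal '5' (captured).
The match spans [6:20] → 'kp-@#076smFR55'.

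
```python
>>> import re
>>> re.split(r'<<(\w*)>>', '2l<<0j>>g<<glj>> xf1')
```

['2l', '0j', 'g', 'glj', ' xf1']

Matches to split on: at [2:8] → '<<0j>>'; at [9:16] → '<<glj>>'.
The group in the pattern means `split` returns the separators' captures alongside the pieces.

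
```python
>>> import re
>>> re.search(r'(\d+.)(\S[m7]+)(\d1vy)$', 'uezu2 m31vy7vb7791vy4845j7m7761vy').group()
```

'4845j7m7761vy'

This matches one or more of a digit, then any character (captured); then a non-whitespace character, then one or more of one of [m7] (captured); then a digit, then the literal '1vy' (captured); then anchored at the end.
`search` walks the string left to right and returns the first match it finds.
The match spans [20:33] → '4845j7m7761vy'.
Captured: group 1 = '4845j', group 2 = '7m77', group 3 = '61vy'.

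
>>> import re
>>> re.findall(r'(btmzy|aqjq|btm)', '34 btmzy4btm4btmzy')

['btmzy', 'btm', 'btmzy']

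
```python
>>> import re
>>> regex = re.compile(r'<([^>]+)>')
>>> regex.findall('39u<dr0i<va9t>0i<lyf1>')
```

Matches: at [3:14] match '<dr0i<va9t>', group 1 = 'dr0i<va9t'; at [16:22] match '<lyf1>', group 1 = 'lyf1'.
`findall` collects group 1 from each match (2 total).

['dr0i<va9t', 'lyf1']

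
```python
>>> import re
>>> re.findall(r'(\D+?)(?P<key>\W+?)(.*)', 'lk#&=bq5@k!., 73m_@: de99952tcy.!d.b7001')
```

This matches one or more of a non-digit (lazy) (captured); then one or more of a non-word character (lazy) (captured as 'key'); then zero or more of any character (captured).
Scanning left to right: at [0:40] match 'lk#&=bq5@k!., 73m_@: de99952tcy.!d.b7001', groups = ('lk', '#', '&=bq5@k!., 73m_@: de99952tcy.!d.b7001').
With 3 capturing groups, `findall` returns a 3-tuple per match.

[('lk', '#', '&=bq5@k!., 73m_@: de99952tcy.!d.b7001')]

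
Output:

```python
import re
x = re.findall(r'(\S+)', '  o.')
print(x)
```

['o.']

The pattern matches one or more of a non-whitespace character (captured).
Matches: at [2:4] match 'o.', group 1 = 'o.'.
`findall` collects group 1 from the one match (1 total).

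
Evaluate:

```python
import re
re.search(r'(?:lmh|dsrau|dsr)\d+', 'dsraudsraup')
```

Unlike `match`, `search` isn't anchored — it looks for the pattern anywhere in the string.
Here the pattern never matches, so the call returns None.

None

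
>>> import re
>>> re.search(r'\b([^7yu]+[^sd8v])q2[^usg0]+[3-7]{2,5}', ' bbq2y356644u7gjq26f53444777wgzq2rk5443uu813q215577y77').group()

Pattern: a word boundary (`\b`, zero-width); then one or more of any character except [7yu], then any character except [sd8v] (captured); then the literal 'q2', then one or more of any character except [usg0], then 2 to 5 of a character in [3-7].
The match spans [1:12] → 'bbq2y356644'.

'bbq2y356644'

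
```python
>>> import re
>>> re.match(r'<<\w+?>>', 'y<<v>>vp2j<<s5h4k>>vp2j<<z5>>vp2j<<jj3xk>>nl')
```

None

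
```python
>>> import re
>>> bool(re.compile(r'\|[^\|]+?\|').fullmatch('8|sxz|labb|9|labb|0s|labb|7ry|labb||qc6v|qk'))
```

False

`fullmatch` succeeds only if the pattern covers the string from start to end.
Here the pattern can't cover the whole string, so the call returns None, and `bool(None)` is False.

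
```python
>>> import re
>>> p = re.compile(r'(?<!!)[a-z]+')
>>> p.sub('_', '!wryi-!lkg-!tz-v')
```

'!w_-!l_-!t_-_'

The negative lookahead/lookbehind blocks any match where the forbidden context is present.
Matches: at [2:5] → 'ryi'; at [8:10] → 'kg'; at [13:14] → 'z'; at [15:16] → 'v'.
`sub` substitutes '_' at each match site.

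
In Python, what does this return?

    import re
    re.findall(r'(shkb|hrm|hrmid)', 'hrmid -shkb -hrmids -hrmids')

['hrm', 'shkb', 'hrm', 'hrm']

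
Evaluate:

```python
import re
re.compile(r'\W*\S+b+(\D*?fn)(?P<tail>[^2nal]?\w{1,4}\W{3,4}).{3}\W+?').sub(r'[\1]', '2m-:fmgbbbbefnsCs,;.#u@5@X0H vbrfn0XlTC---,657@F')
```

Pattern: zero or more of a non-word character, then one or more of a non-whitespace character, then one or more of a literal 'b'; then zero or more of a non-digit (lazy), then the literal 'fn' (captured); then optionally any character except [2nal], then 1 to 4 of a word character, then 3 to 4 of a non-word character (captured as 'tail'); then exactly 3 of any character; then one or more of a non-word character (lazy).
Matches: at [0:25] → '2m-:fmgbbbbefnsCs,;.#u@5@'; at [28:47] → ' vbrfn0XlTC---,657@'.
The replacement refers to a captured group, so each match is rewritten using its own captured text.

'[efn]X0H[rfn]F'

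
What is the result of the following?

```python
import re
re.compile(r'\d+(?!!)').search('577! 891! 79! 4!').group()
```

'57'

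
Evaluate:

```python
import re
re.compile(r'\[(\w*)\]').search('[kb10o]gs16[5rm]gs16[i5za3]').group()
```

'[kb10o]'

The match spans [0:7] → '[kb10o]'.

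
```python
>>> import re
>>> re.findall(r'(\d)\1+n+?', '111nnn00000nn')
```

['1', '0']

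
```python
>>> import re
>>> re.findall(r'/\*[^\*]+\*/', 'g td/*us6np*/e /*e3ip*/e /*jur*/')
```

['/*us6np*/', '/*e3ip*/', '/*jur*/']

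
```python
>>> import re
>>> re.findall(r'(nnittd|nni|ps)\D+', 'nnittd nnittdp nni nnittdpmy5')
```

['nnittd']

`|` is ordered: at each position the engine commits to the first alternative that works.
Walking the string: at [0:28] match 'nnittd nnittdp nni nnittdpmy', group 1 = 'nnittd'.
`findall` collects group 1 from the one match (1 total).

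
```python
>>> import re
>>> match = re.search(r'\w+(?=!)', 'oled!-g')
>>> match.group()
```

'oled'

Lookahead/lookbehind check context without consuming it, so the matched span excludes the asserted characters.
`search` walks the string left to right and returns the first match it finds.
The match spans [0:4] → 'oled'.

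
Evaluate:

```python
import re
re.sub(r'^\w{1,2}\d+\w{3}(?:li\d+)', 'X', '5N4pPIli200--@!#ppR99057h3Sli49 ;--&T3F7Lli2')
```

'X--@!#ppR99057h3Sli49 ;--&T3F7Lli2'

`sub` substitutes 'X' at each match site.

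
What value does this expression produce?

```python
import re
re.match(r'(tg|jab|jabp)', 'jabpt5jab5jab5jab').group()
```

`match` is anchored at position 0; if the pattern doesn't fit there, it returns None.
The match spans [0:3] → 'jab'.

'jab'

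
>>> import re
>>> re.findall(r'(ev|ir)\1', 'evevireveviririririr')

['ev', 'ev', 'ir', 'ir']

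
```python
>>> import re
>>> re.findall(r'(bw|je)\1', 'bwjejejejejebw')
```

['je', 'je']

The backreference `\1` re-matches whatever the first group consumed, character for character.
Scanning left to right: at [2:6] match 'jeje', group 1 = 'je'; at [6:10] match 'jeje', group 1 = 'je'.
One capturing group, so `findall` returns just the captured substring from each match — 2 in all.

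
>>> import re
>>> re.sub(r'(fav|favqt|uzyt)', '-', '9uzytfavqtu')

Branches in `(...|...)` are attempted left-to-right; the first branch that allows the whole pattern to succeed is taken.
Matches: at [1:5] → 'uzyt'; at [5:8] → 'fav'.
`sub` substitutes '-' at each match site.

'9--qtu'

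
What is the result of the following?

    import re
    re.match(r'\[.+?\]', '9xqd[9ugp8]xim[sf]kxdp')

None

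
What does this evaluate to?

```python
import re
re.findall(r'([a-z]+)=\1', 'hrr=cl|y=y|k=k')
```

A backreference is literal: `\1` must see the identical characters the first group matched.
Because there's exactly one group, `findall` drops the full match and keeps group 1 from each hit.

['y', 'k']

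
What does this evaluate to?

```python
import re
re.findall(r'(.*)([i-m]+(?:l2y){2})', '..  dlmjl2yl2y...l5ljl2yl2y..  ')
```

Pattern: zero or more of any character (captured); then one or more of a character in [i-m], then the literal 'l2y' repeated 2 times (captured).
Scanning left to right: at [0:27] match '..  dlmjl2yl2y...l5ljl2yl2y', groups = ('..  dlmjl2yl2y...l5l', 'jl2yl2y').
Multiple groups make `findall` return tuples — one 2-tuple for the one match.

[('..  dlmjl2yl2y...l5l', 'jl2yl2y')]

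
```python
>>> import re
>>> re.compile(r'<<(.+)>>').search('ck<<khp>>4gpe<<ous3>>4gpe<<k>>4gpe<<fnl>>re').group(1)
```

'khp>>4gpe<<ous3>>4gpe<<k>>4gpe<<fnl'

The match spans [2:41] → '<<khp>>4gpe<<ous3>>4gpe<<k>>4gpe<<fnl>>'.
Captured: group 1 = 'khp>>4gpe<<ous3>>4gpe<<k>>4gpe<<fnl'.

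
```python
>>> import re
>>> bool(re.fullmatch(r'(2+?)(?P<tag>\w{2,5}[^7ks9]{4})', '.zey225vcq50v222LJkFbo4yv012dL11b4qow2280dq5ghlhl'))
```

False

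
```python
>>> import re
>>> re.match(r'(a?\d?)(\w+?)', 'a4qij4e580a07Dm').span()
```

The pattern matches optionally a literal 'a', then optionally a digit (captured); then one or more of a word character (lazy) (captured).
With the lazy modifier that quantifier settles for the fewest repetitions that let the rest of the pattern succeed (the atoms after it are unaffected and can still be greedy).
`re.match` only tries the pattern at the start of the string.
The match spans [0:3] → 'a4q'.
Captured: group 1 = 'a4', group 2 = 'q'.

(0, 3)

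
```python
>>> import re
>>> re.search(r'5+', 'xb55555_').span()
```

(2, 7)

Pattern: one or more of a literal '5'.
`re.search` tries every starting position until one works.
The match spans [2:7] → '55555'.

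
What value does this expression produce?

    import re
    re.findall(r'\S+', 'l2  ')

['l2']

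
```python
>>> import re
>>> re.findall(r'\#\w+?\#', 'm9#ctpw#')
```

Walking the string: at [2:8] → '#ctpw#'.
No capturing groups, so `findall` returns the 1 full match string.

['#ctpw#']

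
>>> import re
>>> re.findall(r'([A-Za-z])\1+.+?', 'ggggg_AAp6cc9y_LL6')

A backreference is literal: `\1` must see the identical characters the first group matched.
Matches: at [0:6] match 'ggggg_', group 1 = 'g'; at [6:9] match 'AAp', group 1 = 'A'; at [10:13] match 'cc9', group 1 = 'c'; at [15:18] match 'LL6', group 1 = 'L'.
Because there's exactly one group, `findall` drops the full match and keeps group 1 from each hit.

['g', 'A', 'c', 'L']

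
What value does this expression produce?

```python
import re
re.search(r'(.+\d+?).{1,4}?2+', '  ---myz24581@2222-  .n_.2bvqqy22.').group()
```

'  ---myz24581@2222'

This matches one or more of any character, then one or more of a digit (lazy) (captured); then 1 to 4 of any character (lazy), then one or more of the literal '2'.
`re.search` scans for the first position where the pattern succeeds.
The match spans [0:18] → '  ---myz24581@2222'.
Captured: group 1 = '  ---myz24581@22'.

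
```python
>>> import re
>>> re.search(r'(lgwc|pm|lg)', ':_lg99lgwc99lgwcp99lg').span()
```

(2, 4)

`search` walks the string left to right and returns the first match it finds.
The match spans [2:4] → 'lg'.
Captured: group 1 = 'lg'.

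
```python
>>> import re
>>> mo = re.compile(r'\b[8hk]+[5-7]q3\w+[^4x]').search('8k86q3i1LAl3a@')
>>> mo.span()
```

(0, 14)

Pattern: a word boundary (`\b`, zero-width); then one or more of one of [8hk]; then a character in [5-7], then the literal 'q3'; then one or more of a word character, then any character except [4x].
`search` walks the string left to right and returns the first match it finds.
The match spans [0:14] → '8k86q3i1LAl3a@'.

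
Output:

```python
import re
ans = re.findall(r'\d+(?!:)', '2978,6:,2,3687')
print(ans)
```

['2978', '2', '3687']

`(?!…)`/`(?<!…)` only lets a position through if the neighbouring text does NOT match; no characters are consumed.
Scanning left to right: at [0:4] → '2978'; at [8:9] → '2'; at [10:14] → '3687'.
`findall` yields the raw match text (3 of them) because the pattern has no groups.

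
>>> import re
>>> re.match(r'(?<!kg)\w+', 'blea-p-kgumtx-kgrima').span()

Because the assertion is negative and zero-width, positions next to the forbidden text are skipped.
`re.match` only tries the pattern at the start of the string.
The match spans [0:4] → 'blea'.

(0, 4)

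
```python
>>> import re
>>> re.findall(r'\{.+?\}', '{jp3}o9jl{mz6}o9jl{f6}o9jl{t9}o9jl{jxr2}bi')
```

['{jp3}', '{mz6}', '{f6}', '{t9}', '{jxr2}']

Matches: at [0:5] → '{jp3}'; at [9:14] → '{mz6}'; at [18:22] → '{f6}'; at [26:30] → '{t9}'; at [34:40] → '{jxr2}'.
No capturing groups, so `findall` returns the 5 full match strings.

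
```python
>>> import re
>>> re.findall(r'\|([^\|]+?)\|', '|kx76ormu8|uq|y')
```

Walking the string: at [0:11] match '|kx76ormu8|', group 1 = 'kx76ormu8'.
Because there's exactly one group, `findall` drops the full match and keeps group 1 from the one hit.

['kx76ormu8']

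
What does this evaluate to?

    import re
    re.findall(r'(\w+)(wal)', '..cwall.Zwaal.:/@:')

`findall` packs the 2 group values into a tuple for every match.

[('c', 'wal')]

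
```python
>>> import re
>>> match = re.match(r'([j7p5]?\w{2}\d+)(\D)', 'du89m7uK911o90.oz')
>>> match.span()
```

(0, 5)

`re.match` only tries the pattern at the start of the string.
The match spans [0:5] → 'du89m'.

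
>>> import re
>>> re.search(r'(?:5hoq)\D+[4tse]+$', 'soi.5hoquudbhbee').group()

'5hoquudbhbee'

The pattern matches the literal '5', then the literal 'hoq' (non-capturing group); then one or more of a non-digit, then one or more of one of [4tse]; then anchored at the end.
`search` walks the string left to right and returns the first match it finds.
The match spans [4:16] → '5hoquudbhbee'.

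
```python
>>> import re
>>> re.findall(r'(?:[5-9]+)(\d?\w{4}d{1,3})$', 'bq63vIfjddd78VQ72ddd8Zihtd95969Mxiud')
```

The pattern matches one or more of a character in [5-9] (non-capturing group); then optionally a digit, then exactly 4 of a word character, then 1 to 3 of the literal 'd' (captured); then anchored at the end.
With a single group, `findall` returns only what that group captured — 1 item.

['Mxiud']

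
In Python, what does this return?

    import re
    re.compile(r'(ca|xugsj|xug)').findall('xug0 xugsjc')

Alternation isn't longest-match — the leftmost alternative that fits at this position is chosen.
Scanning left to right: at [0:3] match 'xug', group 1 = 'xug'; at [5:10] match 'xugsj', group 1 = 'xugsj'.
With a single group, `findall` returns only what that group captured — 2 items.

['xug', 'xugsj']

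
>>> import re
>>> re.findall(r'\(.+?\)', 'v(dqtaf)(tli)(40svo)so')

['(dqtaf)', '(tli)', '(40svo)']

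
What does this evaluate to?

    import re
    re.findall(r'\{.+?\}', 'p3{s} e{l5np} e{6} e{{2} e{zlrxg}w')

`findall` yields the raw match text (5 of them) because the pattern has no groups.

['{s}', '{l5np}', '{6}', '{{2}', '{zlrxg}']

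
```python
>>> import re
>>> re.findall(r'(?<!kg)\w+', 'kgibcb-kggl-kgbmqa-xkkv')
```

Because the assertion is negative and zero-width, positions next to the forbidden text are skipped.
With no groups in the pattern, `findall` gives back each whole match — 4 here.

['kgibcb', 'kggl', 'kgbmqa', 'xkkv']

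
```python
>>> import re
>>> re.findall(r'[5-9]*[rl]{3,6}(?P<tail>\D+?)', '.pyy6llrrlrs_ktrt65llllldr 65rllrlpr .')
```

With a single group, `findall` returns only what that group captured — 3 items.

['s', 'd', 'p']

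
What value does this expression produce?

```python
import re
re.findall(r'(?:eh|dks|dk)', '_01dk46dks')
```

`|` is ordered: at each position the engine commits to the first alternative that works.
No capturing groups, so `findall` returns the 2 full match strings.

['dk', 'dks']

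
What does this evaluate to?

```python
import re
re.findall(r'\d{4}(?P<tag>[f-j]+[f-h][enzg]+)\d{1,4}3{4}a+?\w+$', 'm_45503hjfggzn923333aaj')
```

['hjfggzn']

This matches exactly 4 of a digit; then one or more of a character in [f-j], then a character in [f-h], then one or more of one of [enzg] (captured as 'tag'); then 1 to 4 of a digit, then exactly 4 of the literal '3', then one or more of a literal 'a' (lazy); then one or more of a word character; then anchored at the end.
Because there's exactly one group, `findall` drops the full match and keeps group 1 from the one hit.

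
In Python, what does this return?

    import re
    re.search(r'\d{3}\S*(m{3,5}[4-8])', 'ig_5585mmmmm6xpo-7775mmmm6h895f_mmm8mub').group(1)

'mmm8'

The match spans [3:36] → '5585mmmmm6xpo-7775mmmm6h895f_mmm8'.
Captured: group 1 = 'mmm8'.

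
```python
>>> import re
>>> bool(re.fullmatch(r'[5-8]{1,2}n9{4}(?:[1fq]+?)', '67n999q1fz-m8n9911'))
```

False

`fullmatch` succeeds only if the pattern covers the string from start to end.
Here the pattern can't cover the whole string, so the call returns None, and `bool(None)` is False.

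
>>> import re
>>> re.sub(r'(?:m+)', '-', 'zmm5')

'z-5'

The pattern matches one or more of a literal 'm' (non-capturing group).
Matches: at [1:3] → 'mm'.
Each match is replaced by '-'.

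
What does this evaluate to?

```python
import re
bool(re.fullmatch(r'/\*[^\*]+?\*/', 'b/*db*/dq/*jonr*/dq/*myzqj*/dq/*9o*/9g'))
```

False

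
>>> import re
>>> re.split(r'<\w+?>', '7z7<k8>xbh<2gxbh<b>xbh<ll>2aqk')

Matches to split on: at [3:7] → '<k8>'; at [16:19] → '<b>'; at [22:26] → '<ll>'.
The string is cut at each match, leaving 4 pieces.

['7z7', 'xbh<2gxbh', 'xbh', '2aqk']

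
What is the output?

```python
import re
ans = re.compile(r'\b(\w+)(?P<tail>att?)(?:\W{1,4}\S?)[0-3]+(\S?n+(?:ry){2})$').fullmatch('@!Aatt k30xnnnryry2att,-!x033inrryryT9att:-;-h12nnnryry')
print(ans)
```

None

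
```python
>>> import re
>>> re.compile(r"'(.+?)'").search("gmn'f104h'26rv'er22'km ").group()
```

"'f104h'"

A `+?`/`*?`/`{m,n}?` starts at its minimum and grows only as far as needed for what follows to match.
Unlike `match`, `search` isn't anchored — it looks for the pattern anywhere in the string.
The match spans [3:10] → "'f104h'".
Captured: group 1 = 'f104h'.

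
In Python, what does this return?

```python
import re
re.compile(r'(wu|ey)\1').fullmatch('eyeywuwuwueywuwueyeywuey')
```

None

`re.fullmatch` requires the pattern to consume the entire string.
Here the string isn't matched end-to-end, so the call returns None.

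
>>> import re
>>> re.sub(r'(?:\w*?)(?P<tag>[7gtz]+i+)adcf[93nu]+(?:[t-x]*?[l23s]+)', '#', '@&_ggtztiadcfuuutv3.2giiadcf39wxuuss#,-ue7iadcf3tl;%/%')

This matches zero or more of a word character (lazy) (non-capturing group); then one or more of one of [7gtz], then one or more of the literal 'i' (captured as 'tag'); then the literal 'ad', then the literal 'cf', then one or more of one of [93nu]; then zero or more of a character in [t-x] (lazy), then one or more of one of [l23s] (non-capturing group).
Matches: at [2:19] → '_ggtztiadcfuuutv3'; at [20:36] → '2giiadcf39wxuuss'; at [39:50] → 'ue7iadcf3tl'.
`sub` substitutes '#' at each match site.

'@&#.##,-#;%/%'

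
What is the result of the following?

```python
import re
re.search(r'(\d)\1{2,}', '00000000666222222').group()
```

'00000000'

After group 1 captures some text, `\1` only succeeds where that same text appears again.
`search` walks the string left to right and returns the first match it finds.
The match spans [0:8] → '00000000'.
Captured: group 1 = '0'.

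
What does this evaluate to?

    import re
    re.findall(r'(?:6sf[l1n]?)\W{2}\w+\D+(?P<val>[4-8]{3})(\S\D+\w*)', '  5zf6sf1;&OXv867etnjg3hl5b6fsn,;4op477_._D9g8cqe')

The pattern matches the literal '6sf', then optionally one of [l1n] (non-capturing group); then exactly 2 of a non-word character, then one or more of a word character; then one or more of a non-digit; then exactly 3 of a character in [4-8] (captured as 'val'); then a non-whitespace character, then one or more of a non-digit, then zero or more of a word character (captured).
Walking the string: at [5:31] match '6sf1;&OXv867etnjg3hl5b6fsn', groups = ('867', 'etnjg3hl5b6fsn').
With 2 capturing groups, `findall` returns a 2-tuple per match.

[('867', 'etnjg3hl5b6fsn')]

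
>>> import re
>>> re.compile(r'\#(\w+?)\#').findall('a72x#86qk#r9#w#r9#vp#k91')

With a single group, `findall` returns only what that group captured — 3 items.

['86qk', 'w', 'vp']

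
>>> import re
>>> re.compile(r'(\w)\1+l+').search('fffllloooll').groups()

The match spans [0:6] → 'ffflll'.
Captured: group 1 = 'f'.

('f',)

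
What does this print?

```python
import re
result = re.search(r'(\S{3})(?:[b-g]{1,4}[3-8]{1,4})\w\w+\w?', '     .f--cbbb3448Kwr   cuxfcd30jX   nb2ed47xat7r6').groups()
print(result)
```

('f--',)

Pattern: exactly 3 of a non-whitespace character (captured); then 1 to 4 of a character in [b-g], then 1 to 4 of a character in [3-8] (non-capturing group); then a word character, then one or more of a word character, then optionally a word character.
`search` walks the string left to right and returns the first match it finds.
The match spans [6:20] → 'f--cbbb3448Kwr'.
Captured: group 1 = 'f--'.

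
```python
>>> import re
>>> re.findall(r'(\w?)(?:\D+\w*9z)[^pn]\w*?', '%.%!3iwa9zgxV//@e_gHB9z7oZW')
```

['', 'x']

The `?` after the quantifier makes it lazy — it takes as little as possible before letting the rest of the pattern try.
With a single group, `findall` returns only what that group captured — 2 items.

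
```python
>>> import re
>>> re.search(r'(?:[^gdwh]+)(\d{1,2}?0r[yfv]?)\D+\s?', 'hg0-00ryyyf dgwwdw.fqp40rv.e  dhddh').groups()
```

The match spans [2:22] → '0-00ryyyf dgwwdw.fqp'.
Captured: group 1 = '00ry'.

('00ry',)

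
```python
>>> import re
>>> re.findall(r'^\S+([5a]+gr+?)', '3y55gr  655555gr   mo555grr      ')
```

Pattern: anchored at the start of the string; then one or more of a non-whitespace character; then one or more of one of [5a], then the literal 'g', then one or more of a literal 'r' (lazy) (captured).
Scanning left to right: at [0:6] match '3y55gr', group 1 = '5gr'.
With a single group, `findall` returns only what that group captured — 1 item.

['5gr']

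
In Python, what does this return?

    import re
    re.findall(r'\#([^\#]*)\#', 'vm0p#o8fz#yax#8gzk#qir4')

One capturing group, so `findall` returns just the captured substring from each match — 2 in all.

['o8fz', '8gzk']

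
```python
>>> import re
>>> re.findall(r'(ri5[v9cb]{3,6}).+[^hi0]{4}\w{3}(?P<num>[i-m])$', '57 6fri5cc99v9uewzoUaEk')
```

[('ri5cc99v9', 'k')]

Multiple groups make `findall` return tuples — one 2-tuple for the one match.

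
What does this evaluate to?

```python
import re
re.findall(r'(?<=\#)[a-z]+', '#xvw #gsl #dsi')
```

Lookahead/lookbehind check context without consuming it, so the matched span excludes the asserted characters.
Scanning left to right: at [1:4] → 'xvw'; at [6:9] → 'gsl'; at [11:14] → 'dsi'.
`findall` yields the raw match text (3 of them) because the pattern has no groups.

['xvw', 'gsl', 'dsi']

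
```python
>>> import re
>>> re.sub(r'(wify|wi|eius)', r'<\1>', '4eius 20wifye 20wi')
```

'4<eius> 20<wify>e 20<wi>'

`|` is ordered: at each position the engine commits to the first alternative that works.
Each match is replaced using the text its own group 1 captured.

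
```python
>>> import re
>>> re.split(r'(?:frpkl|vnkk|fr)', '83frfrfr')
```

['83', '', '', '']

Matches to split on: at [2:4] → 'fr'; at [4:6] → 'fr'; at [6:8] → 'fr'.
The string is cut at each match, leaving 4 pieces.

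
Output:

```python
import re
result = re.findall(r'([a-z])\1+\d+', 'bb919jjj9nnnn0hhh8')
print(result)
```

['b', 'j', 'n', 'h']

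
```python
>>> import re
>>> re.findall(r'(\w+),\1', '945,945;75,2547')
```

The backreference `\1` re-matches whatever the first group consumed, character for character.
Matches: at [0:7] match '945,945', group 1 = '945'.
Because there's exactly one group, `findall` drops the full match and keeps group 1 from the one hit.

['945']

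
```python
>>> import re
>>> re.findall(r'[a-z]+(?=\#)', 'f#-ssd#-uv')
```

['f', 'ssd']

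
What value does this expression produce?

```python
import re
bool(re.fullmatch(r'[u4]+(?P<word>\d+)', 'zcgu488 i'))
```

False

This matches one or more of one of [u4]; then one or more of a digit (captured as 'word').
`fullmatch` succeeds only if the pattern covers the string from start to end.
Here the pattern can't cover the whole string, so the call returns None, and `bool(None)` is False.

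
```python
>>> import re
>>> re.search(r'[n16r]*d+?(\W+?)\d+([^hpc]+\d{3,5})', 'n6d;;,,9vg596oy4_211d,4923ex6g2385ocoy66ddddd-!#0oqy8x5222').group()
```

This matches zero or more of one of [n16r], then one or more of a literal 'd' (lazy); then one or more of a non-word character (lazy) (captured); then one or more of a digit; then one or more of any character except [hpc], then 3 to 5 of a digit (captured).
The match spans [0:34] → 'n6d;;,,9vg596oy4_211d,4923ex6g2385'.

'n6d;;,,9vg596oy4_211d,4923ex6g2385'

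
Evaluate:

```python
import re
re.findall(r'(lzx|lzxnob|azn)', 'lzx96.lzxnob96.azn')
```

`|` is ordered: at each position the engine commits to the first alternative that works.
Because there's exactly one group, `findall` drops the full match and keeps group 1 from each hit.

['lzx', 'lzx', 'azn']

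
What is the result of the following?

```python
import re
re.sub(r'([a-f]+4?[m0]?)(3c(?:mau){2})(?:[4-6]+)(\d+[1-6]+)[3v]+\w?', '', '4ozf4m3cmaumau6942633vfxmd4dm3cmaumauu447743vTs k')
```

Pattern: one or more of a character in [a-f], then optionally the literal '4', then optionally one of [m0] (captured); then the literal '3c', then the literal 'mau' repeated 2 times (captured); then one or more of a character in [4-6] (non-capturing group); then one or more of a digit, then one or more of a character in [1-6] (captured); then one or more of one of [3v], then optionally a word character.
Matches: at [3:23] → 'f4m3cmaumau6942633vf'.
Every occurrence is swapped for ''.

'4ozxmd4dm3cmaumauu447743vTs k'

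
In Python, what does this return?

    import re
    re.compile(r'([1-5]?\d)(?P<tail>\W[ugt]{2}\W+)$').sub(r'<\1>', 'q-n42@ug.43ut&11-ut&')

'q-n42@ug.43ut&<11>'

The replacement refers to a captured group, so each match is rewritten using its own captured text.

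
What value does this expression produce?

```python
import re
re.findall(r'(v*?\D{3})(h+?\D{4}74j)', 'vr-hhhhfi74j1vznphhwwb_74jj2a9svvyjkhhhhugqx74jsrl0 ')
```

[('vr-', 'hhhhfi74j'), ('vznp', 'hhwwb_74j'), ('vvyjk', 'hhhhugqx74j')]

Lazy quantifiers expand one character at a time until the remainder of the pattern can match.
2 groups means each result is a tuple of 2 captured strings — 3 here.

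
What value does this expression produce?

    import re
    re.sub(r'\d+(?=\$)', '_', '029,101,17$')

The lookaround is zero-width — it requires the adjacent text to match without consuming it, so the asserted text isn't part of the match.
`sub` substitutes '_' at each match site.

'029,101,_$'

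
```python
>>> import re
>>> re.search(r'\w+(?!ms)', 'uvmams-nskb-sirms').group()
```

'uvmams'

`(?!…)`/`(?<!…)` only lets a position through if the neighbouring text does NOT match; no characters are consumed.
`re.search` scans for the first position where the pattern succeeds.
The match spans [0:6] → 'uvmams'.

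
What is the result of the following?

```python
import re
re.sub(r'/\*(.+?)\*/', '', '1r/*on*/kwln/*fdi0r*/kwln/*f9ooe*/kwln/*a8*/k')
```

'1rkwlnkwlnkwlnk'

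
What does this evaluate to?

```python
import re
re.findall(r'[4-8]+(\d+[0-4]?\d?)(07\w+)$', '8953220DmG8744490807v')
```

[('908', '07v')]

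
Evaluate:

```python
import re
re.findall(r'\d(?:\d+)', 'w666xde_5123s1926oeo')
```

Pattern: a digit; then one or more of a digit (non-capturing group).
Matches: at [1:4] → '666'; at [8:12] → '5123'; at [13:17] → '1926'.
No capturing groups, so `findall` returns the 3 full match strings.

['666', '5123', '1926']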